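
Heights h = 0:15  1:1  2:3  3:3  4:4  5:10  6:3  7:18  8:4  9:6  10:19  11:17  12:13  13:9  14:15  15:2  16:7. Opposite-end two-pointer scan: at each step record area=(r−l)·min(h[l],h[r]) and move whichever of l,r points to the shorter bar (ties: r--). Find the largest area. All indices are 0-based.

l=0 r=16: min(15,7)*16=112 best=112 *, r--
l=0 r=15: min(15,2)*15=30 best=112, r--
l=0 r=14: min(15,15)*14=210 best=210 *, r--
l=0 r=13: min(15,9)*13=117 best=210, r--
l=0 r=12: min(15,13)*12=156 best=210, r--
l=0 r=11: min(15,17)*11=165 best=210, l++
l=1 r=11: min(1,17)*10=10 best=210, l++
l=2 r=11: min(3,17)*9=27 best=210, l++
l=3 r=11: min(3,17)*8=24 best=210, l++
l=4 r=11: min(4,17)*7=28 best=210, l++
l=5 r=11: min(10,17)*6=60 best=210, l++
l=6 r=11: min(3,17)*5=15 best=210, l++
l=7 r=11: min(18,17)*4=68 best=210, r--
l=7 r=10: min(18,19)*3=54 best=210, l++
l=8 r=10: min(4,19)*2=8 best=210, l++
l=9 r=10: min(6,19)*1=6 best=210, l++

max area = 210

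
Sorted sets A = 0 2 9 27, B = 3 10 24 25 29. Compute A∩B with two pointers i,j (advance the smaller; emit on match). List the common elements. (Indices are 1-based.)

i=1 j=1: 0<3, i++
i=2 j=1: 2<3, i++
i=3 j=1: 9>3, j++
i=3 j=2: 9<10, i++
i=4 j=2: 27>10, j++
i=4 j=3: 27>24, j++
i=4 j=4: 27>25, j++
i=4 j=5: 27<29, i++

intersection = []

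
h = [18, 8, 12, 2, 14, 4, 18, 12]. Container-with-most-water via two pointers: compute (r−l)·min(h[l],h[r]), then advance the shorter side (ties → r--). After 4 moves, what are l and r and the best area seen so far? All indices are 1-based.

l=1, r=4, best area=108

[1,8] min(18,12)*7=84 best=84 * → r--
[1,7] min(18,18)*6=108 best=108 * → r--
[1,6] min(18,4)*5=20 best=108 → r--
[1,5] min(18,14)*4=56 best=108 → r--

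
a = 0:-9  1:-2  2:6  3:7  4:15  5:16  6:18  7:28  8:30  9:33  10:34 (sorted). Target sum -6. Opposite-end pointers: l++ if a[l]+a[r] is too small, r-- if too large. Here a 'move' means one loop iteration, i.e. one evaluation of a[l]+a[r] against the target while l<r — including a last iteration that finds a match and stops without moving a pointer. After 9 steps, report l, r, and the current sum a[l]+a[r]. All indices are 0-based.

l=0, r=1, sum=-11

l=0 r=10: -9+34=25 >-6, r--
l=0 r=9: -9+33=24 >-6, r--
l=0 r=8: -9+30=21 >-6, r--
l=0 r=7: -9+28=19 >-6, r--
l=0 r=6: -9+18=9 >-6, r--
l=0 r=5: -9+16=7 >-6, r--
l=0 r=4: -9+15=6 >-6, r--
l=0 r=3: -9+7=-2 >-6, r--
l=0 r=2: -9+6=-3 >-6, r--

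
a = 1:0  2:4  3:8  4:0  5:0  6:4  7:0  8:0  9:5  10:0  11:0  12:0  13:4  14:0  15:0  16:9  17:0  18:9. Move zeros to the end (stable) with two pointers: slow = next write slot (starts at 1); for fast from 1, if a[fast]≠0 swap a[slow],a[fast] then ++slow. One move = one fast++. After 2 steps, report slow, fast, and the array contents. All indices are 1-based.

(s=1,f=1) a[fast]=0 → fast++
(s=1,f=2) a[fast]=4≠0 swap→a[1]=4 → slow++,fast++

slow=2, fast=3, a=[4, 0, 8, 0, 0, 4, 0, 0, 5, 0, 0, 0, 4, 0, 0, 9, 0, 9]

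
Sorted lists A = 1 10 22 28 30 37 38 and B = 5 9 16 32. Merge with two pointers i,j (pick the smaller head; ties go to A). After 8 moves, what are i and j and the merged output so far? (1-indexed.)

i=6, j=4, merged so far=[1, 5, 9, 10, 16, 22, 28, 30]

i=1 j=1: A[i]=1<=B[j]=5 take 1, i++
i=2 j=1: A[i]=10>B[j]=5 take 5, j++
i=2 j=2: A[i]=10>B[j]=9 take 9, j++
i=2 j=3: A[i]=10<=B[j]=16 take 10, i++
i=3 j=3: A[i]=22>B[j]=16 take 16, j++
i=3 j=4: A[i]=22<=B[j]=32 take 22, i++
i=4 j=4: A[i]=28<=B[j]=32 take 28, i++
i=5 j=4: A[i]=30<=B[j]=32 take 30, i++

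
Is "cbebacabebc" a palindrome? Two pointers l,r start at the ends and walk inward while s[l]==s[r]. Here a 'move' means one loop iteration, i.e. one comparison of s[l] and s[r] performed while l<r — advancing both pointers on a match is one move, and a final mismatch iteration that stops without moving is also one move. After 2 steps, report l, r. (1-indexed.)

l=3, r=9

l=1 r=11: 'c'=='c', l++,r--
l=2 r=10: 'b'=='b', l++,r--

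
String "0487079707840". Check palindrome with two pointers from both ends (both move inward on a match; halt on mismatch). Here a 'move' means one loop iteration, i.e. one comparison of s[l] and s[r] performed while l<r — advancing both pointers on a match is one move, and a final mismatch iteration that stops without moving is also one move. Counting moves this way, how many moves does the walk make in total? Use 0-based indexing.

6 moves

[0,12] '0'=='0' → l++,r--
[1,11] '4'=='4' → l++,r--
[2,10] '8'=='8' → l++,r--
[3,9] '7'=='7' → l++,r--
[4,8] '0'=='0' → l++,r--
[5,7] '7'=='7' → l++,r--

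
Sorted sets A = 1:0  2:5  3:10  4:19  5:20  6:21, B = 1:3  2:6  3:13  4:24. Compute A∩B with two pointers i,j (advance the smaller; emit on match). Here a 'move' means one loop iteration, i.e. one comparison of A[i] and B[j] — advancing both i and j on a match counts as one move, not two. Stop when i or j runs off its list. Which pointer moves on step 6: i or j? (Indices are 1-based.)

[i=1,j=1] 0<3 → i++
[i=2,j=1] 5>3 → j++
[i=2,j=2] 5<6 → i++
[i=3,j=2] 10>6 → j++
[i=3,j=3] 10<13 → i++
[i=4,j=3] 19>13 → j++

j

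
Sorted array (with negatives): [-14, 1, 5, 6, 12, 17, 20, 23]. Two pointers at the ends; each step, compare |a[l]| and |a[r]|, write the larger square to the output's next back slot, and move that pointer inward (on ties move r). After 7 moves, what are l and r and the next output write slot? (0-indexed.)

l=1, r=1, next write slot=0

l=0 r=7: |-14|<=|23| out[7]=529, r--
l=0 r=6: |-14|<=|20| out[6]=400, r--
l=0 r=5: |-14|<=|17| out[5]=289, r--
l=0 r=4: |-14|>|12| out[4]=196, l++
l=1 r=4: |1|<=|12| out[3]=144, r--
l=1 r=3: |1|<=|6| out[2]=36, r--
l=1 r=2: |1|<=|5| out[1]=25, r--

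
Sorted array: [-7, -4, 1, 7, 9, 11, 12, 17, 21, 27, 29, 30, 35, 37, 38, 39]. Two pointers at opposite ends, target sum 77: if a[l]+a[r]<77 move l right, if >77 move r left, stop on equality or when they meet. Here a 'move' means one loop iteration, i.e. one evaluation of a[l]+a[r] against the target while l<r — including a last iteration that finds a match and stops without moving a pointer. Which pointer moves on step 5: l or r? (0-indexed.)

l=0 r=15: -7+39=32 <77, l++
l=1 r=15: -4+39=35 <77, l++
l=2 r=15: 1+39=40 <77, l++
l=3 r=15: 7+39=46 <77, l++
l=4 r=15: 9+39=48 <77, l++

l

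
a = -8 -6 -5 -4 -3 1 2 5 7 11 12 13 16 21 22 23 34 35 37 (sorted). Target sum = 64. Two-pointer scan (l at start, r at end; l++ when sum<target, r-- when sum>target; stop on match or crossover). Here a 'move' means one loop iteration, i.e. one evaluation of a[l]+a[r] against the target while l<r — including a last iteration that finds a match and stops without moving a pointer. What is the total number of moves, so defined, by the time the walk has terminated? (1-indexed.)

18 moves

l=1 r=19: -8+37=29 <64, l++
l=2 r=19: -6+37=31 <64, l++
l=3 r=19: -5+37=32 <64, l++
l=4 r=19: -4+37=33 <64, l++
l=5 r=19: -3+37=34 <64, l++
l=6 r=19: 1+37=38 <64, l++
l=7 r=19: 2+37=39 <64, l++
l=8 r=19: 5+37=42 <64, l++
l=9 r=19: 7+37=44 <64, l++
l=10 r=19: 11+37=48 <64, l++
l=11 r=19: 12+37=49 <64, l++
l=12 r=19: 13+37=50 <64, l++
l=13 r=19: 16+37=53 <64, l++
l=14 r=19: 21+37=58 <64, l++
l=15 r=19: 22+37=59 <64, l++
l=16 r=19: 23+37=60 <64, l++
l=17 r=19: 34+37=71 >64, r--
l=17 r=18: 34+35=69 >64, r--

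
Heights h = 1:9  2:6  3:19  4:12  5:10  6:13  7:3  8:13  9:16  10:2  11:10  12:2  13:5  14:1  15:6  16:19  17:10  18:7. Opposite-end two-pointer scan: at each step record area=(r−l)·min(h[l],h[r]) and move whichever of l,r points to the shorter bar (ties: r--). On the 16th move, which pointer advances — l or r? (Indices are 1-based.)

r

[1,18] min(9,7)*17=119 best=119 * → r--
[1,17] min(9,10)*16=144 best=144 * → l++
[2,17] min(6,10)*15=90 best=144 → l++
[3,17] min(19,10)*14=140 best=144 → r--
[3,16] min(19,19)*13=247 best=247 * → r--
[3,15] min(19,6)*12=72 best=247 → r--
[3,14] min(19,1)*11=11 best=247 → r--
[3,13] min(19,5)*10=50 best=247 → r--
[3,12] min(19,2)*9=18 best=247 → r--
[3,11] min(19,10)*8=80 best=247 → r--
[3,10] min(19,2)*7=14 best=247 → r--
[3,9] min(19,16)*6=96 best=247 → r--
[3,8] min(19,13)*5=65 best=247 → r--
[3,7] min(19,3)*4=12 best=247 → r--
[3,6] min(19,13)*3=39 best=247 → r--
[3,5] min(19,10)*2=20 best=247 → r--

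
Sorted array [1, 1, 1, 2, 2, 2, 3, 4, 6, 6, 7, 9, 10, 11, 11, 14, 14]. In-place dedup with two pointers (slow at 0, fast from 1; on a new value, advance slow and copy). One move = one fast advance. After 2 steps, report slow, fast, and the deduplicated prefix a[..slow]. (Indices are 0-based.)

(s=0,f=1) a[fast]=1=a[slow] dup → fast++
(s=0,f=2) a[fast]=1=a[slow] dup → fast++

slow=0, fast=3, prefix=[1]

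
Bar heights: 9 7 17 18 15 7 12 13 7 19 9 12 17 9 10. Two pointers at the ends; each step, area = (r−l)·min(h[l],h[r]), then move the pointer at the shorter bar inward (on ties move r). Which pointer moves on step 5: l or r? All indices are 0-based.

r

[0,14] min(9,10)*14=126 best=126 * → l++
[1,14] min(7,10)*13=91 best=126 → l++
[2,14] min(17,10)*12=120 best=126 → r--
[2,13] min(17,9)*11=99 best=126 → r--
[2,12] min(17,17)*10=170 best=170 * → r--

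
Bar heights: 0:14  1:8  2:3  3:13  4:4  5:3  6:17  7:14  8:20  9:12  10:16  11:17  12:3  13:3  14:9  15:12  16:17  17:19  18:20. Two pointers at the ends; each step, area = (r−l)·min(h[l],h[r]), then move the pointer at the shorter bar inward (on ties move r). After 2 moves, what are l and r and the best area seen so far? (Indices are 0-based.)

l=0 r=18: min(14,20)*18=252 best=252 *, l++
l=1 r=18: min(8,20)*17=136 best=252, l++

l=2, r=18, best area=252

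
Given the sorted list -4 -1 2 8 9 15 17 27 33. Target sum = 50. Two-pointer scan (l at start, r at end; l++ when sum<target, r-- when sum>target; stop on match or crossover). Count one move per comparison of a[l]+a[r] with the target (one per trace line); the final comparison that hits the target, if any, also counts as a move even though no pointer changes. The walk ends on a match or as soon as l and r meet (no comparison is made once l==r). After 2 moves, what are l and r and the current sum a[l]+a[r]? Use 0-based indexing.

l=0 r=8: -4+33=29 <50, l++
l=1 r=8: -1+33=32 <50, l++

l=2, r=8, sum=35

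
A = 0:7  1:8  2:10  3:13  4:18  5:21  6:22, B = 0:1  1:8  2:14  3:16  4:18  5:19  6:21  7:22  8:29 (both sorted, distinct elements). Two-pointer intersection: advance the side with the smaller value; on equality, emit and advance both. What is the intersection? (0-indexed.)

intersection = [8, 18, 21, 22]

[i=0,j=0] 7>1 → j++
[i=0,j=1] 7<8 → i++
[i=1,j=1] 8==8 emit → i++,j++
[i=2,j=2] 10<14 → i++
[i=3,j=2] 13<14 → i++
[i=4,j=2] 18>14 → j++
[i=4,j=3] 18>16 → j++
[i=4,j=4] 18==18 emit → i++,j++
[i=5,j=5] 21>19 → j++
[i=5,j=6] 21==21 emit → i++,j++
[i=6,j=7] 22==22 emit → i++,j++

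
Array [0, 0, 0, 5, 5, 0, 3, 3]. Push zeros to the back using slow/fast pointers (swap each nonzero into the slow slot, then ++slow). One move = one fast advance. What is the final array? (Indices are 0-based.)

(s=0,f=0) a[fast]=0 → fast++
(s=0,f=1) a[fast]=0 → fast++
(s=0,f=2) a[fast]=0 → fast++
(s=0,f=3) a[fast]=5≠0 swap→a[0]=5 → slow++,fast++
(s=1,f=4) a[fast]=5≠0 swap→a[1]=5 → slow++,fast++
(s=2,f=5) a[fast]=0 → fast++
(s=2,f=6) a[fast]=3≠0 swap→a[2]=3 → slow++,fast++
(s=3,f=7) a[fast]=3≠0 swap→a[3]=3 → slow++,fast++

[5, 5, 3, 3, 0, 0, 0, 0]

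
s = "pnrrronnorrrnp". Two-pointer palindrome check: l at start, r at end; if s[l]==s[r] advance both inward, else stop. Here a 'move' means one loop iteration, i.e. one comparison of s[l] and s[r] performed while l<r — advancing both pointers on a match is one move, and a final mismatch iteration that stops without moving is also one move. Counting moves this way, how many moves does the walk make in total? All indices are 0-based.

[0,13] 'p'=='p' → l++,r--
[1,12] 'n'=='n' → l++,r--
[2,11] 'r'=='r' → l++,r--
[3,10] 'r'=='r' → l++,r--
[4,9] 'r'=='r' → l++,r--
[5,8] 'o'=='o' → l++,r--
[6,7] 'n'=='n' → l++,r--

7 moves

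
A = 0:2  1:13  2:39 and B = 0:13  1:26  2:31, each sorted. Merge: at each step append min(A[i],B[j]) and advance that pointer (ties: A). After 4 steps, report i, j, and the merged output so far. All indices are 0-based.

i=2, j=2, merged so far=[2, 13, 13, 26]

[i=0,j=0] A[i]=2<=B[j]=13 take 2 → i++
[i=1,j=0] A[i]=13<=B[j]=13 take 13 → i++
[i=2,j=0] A[i]=39>B[j]=13 take 13 → j++
[i=2,j=1] A[i]=39>B[j]=26 take 26 → j++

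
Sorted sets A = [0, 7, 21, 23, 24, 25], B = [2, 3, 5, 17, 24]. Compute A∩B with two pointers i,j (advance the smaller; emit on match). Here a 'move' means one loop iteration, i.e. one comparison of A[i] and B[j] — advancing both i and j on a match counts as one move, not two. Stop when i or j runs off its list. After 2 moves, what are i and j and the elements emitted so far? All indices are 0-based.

i=0 j=0: 0<2, i++
i=1 j=0: 7>2, j++

i=1, j=1, emitted=[]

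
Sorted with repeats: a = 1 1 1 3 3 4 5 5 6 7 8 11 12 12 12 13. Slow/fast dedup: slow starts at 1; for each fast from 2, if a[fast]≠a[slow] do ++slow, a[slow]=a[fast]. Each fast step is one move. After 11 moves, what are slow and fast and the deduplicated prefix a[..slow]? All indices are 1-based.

slow=8, fast=13, prefix=[1, 3, 4, 5, 6, 7, 8, 11]

(s=1,f=2) a[fast]=1=a[slow] dup → fast++
(s=1,f=3) a[fast]=1=a[slow] dup → fast++
(s=1,f=4) a[fast]=3≠a[slow]=1 write a[2]=3 → slow++,fast++
(s=2,f=5) a[fast]=3=a[slow] dup → fast++
(s=2,f=6) a[fast]=4≠a[slow]=3 write a[3]=4 → slow++,fast++
(s=3,f=7) a[fast]=5≠a[slow]=4 write a[4]=5 → slow++,fast++
(s=4,f=8) a[fast]=5=a[slow] dup → fast++
(s=4,f=9) a[fast]=6≠a[slow]=5 write a[5]=6 → slow++,fast++
(s=5,f=10) a[fast]=7≠a[slow]=6 write a[6]=7 → slow++,fast++
(s=6,f=11) a[fast]=8≠a[slow]=7 write a[7]=8 → slow++,fast++
(s=7,f=12) a[fast]=11≠a[slow]=8 write a[8]=11 → slow++,fast++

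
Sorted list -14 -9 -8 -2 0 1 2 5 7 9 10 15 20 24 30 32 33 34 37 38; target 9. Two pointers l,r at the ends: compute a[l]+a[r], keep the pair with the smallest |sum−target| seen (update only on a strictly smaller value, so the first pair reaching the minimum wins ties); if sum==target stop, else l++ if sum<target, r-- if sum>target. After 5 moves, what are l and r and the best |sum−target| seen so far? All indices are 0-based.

l=0, r=14, best |Δ|=9

l=0 r=19: -14+38=24 d=15 *, r--
l=0 r=18: -14+37=23 d=14 *, r--
l=0 r=17: -14+34=20 d=11 *, r--
l=0 r=16: -14+33=19 d=10 *, r--
l=0 r=15: -14+32=18 d=9 *, r--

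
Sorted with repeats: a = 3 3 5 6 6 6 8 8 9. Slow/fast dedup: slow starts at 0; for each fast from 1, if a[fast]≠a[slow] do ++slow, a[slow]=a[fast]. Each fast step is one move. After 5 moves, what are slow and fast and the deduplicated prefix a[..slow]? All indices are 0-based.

slow=0 fast=1: a[fast]=3=a[slow] dup, fast++
slow=0 fast=2: a[fast]=5≠a[slow]=3 write a[1]=5, slow++,fast++
slow=1 fast=3: a[fast]=6≠a[slow]=5 write a[2]=6, slow++,fast++
slow=2 fast=4: a[fast]=6=a[slow] dup, fast++
slow=2 fast=5: a[fast]=6=a[slow] dup, fast++

slow=2, fast=6, prefix=[3, 5, 6]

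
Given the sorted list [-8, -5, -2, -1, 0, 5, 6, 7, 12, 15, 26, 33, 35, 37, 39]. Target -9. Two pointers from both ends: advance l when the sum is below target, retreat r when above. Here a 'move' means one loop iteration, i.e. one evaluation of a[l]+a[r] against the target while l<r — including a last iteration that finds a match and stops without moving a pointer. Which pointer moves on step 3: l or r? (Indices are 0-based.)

l=0 r=14: -8+39=31 >-9, r--
l=0 r=13: -8+37=29 >-9, r--
l=0 r=12: -8+35=27 >-9, r--

r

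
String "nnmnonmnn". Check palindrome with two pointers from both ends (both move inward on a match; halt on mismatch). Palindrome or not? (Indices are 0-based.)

l=0 r=8: 'n'=='n', l++,r--
l=1 r=7: 'n'=='n', l++,r--
l=2 r=6: 'm'=='m', l++,r--
l=3 r=5: 'n'=='n', l++,r--

palindrome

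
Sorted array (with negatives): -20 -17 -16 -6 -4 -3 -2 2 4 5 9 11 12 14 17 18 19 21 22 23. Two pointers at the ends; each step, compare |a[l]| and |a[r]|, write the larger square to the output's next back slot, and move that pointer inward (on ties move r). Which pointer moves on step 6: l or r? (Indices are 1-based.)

[1,20] |-20|<=|23| out[20]=529 → r--
[1,19] |-20|<=|22| out[19]=484 → r--
[1,18] |-20|<=|21| out[18]=441 → r--
[1,17] |-20|>|19| out[17]=400 → l++
[2,17] |-17|<=|19| out[16]=361 → r--
[2,16] |-17|<=|18| out[15]=324 → r--

r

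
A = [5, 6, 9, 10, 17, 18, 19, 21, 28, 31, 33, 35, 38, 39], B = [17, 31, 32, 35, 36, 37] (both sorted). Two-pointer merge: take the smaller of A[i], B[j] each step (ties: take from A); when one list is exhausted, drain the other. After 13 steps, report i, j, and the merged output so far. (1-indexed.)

i=1 j=1: A[i]=5<=B[j]=17 take 5, i++
i=2 j=1: A[i]=6<=B[j]=17 take 6, i++
i=3 j=1: A[i]=9<=B[j]=17 take 9, i++
i=4 j=1: A[i]=10<=B[j]=17 take 10, i++
i=5 j=1: A[i]=17<=B[j]=17 take 17, i++
i=6 j=1: A[i]=18>B[j]=17 take 17, j++
i=6 j=2: A[i]=18<=B[j]=31 take 18, i++
i=7 j=2: A[i]=19<=B[j]=31 take 19, i++
i=8 j=2: A[i]=21<=B[j]=31 take 21, i++
i=9 j=2: A[i]=28<=B[j]=31 take 28, i++
i=10 j=2: A[i]=31<=B[j]=31 take 31, i++
i=11 j=2: A[i]=33>B[j]=31 take 31, j++
i=11 j=3: A[i]=33>B[j]=32 take 32, j++

i=11, j=4, merged so far=[5, 6, 9, 10, 17, 17, 18, 19, 21, 28, 31, 31, 32]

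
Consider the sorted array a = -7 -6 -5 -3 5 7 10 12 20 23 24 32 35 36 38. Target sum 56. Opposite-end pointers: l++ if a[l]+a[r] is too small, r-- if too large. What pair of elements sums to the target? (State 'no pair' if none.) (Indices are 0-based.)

(20, 36)

[0,14] -7+38=31 <56 → l++
[1,14] -6+38=32 <56 → l++
[2,14] -5+38=33 <56 → l++
[3,14] -3+38=35 <56 → l++
[4,14] 5+38=43 <56 → l++
[5,14] 7+38=45 <56 → l++
[6,14] 10+38=48 <56 → l++
[7,14] 12+38=50 <56 → l++
[8,14] 20+38=58 >56 → r--
[8,13] 20+36=56 → found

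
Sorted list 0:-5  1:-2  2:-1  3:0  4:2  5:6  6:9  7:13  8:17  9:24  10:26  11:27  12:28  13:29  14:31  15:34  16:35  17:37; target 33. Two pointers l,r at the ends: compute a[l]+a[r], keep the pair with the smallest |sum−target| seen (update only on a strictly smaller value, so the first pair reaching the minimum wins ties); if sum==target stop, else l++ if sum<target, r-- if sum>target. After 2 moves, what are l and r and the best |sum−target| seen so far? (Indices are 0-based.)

l=0 r=17: -5+37=32 d=1 *, l++
l=1 r=17: -2+37=35 d=2, r--

l=1, r=16, best |Δ|=1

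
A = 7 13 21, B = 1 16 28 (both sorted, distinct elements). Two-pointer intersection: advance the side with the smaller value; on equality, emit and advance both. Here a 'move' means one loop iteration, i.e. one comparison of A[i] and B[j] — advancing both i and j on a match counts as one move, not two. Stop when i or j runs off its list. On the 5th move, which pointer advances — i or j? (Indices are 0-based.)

i

i=0 j=0: 7>1, j++
i=0 j=1: 7<16, i++
i=1 j=1: 13<16, i++
i=2 j=1: 21>16, j++
i=2 j=2: 21<28, i++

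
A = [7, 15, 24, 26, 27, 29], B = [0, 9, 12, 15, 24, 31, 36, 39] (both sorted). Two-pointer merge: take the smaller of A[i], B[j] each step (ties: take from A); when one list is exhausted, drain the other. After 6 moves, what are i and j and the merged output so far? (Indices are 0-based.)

i=2, j=4, merged so far=[0, 7, 9, 12, 15, 15]

i=0 j=0: A[i]=7>B[j]=0 take 0, j++
i=0 j=1: A[i]=7<=B[j]=9 take 7, i++
i=1 j=1: A[i]=15>B[j]=9 take 9, j++
i=1 j=2: A[i]=15>B[j]=12 take 12, j++
i=1 j=3: A[i]=15<=B[j]=15 take 15, i++
i=2 j=3: A[i]=24>B[j]=15 take 15, j++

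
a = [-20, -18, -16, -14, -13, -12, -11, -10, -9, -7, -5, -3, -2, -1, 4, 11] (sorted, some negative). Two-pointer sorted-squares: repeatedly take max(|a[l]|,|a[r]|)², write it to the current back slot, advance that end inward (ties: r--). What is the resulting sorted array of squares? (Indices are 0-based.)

[1, 4, 9, 16, 25, 49, 81, 100, 121, 121, 144, 169, 196, 256, 324, 400]

[0,15] |-20|>|11| out[15]=400 → l++
[1,15] |-18|>|11| out[14]=324 → l++
[2,15] |-16|>|11| out[13]=256 → l++
[3,15] |-14|>|11| out[12]=196 → l++
[4,15] |-13|>|11| out[11]=169 → l++
[5,15] |-12|>|11| out[10]=144 → l++
[6,15] |-11|<=|11| out[9]=121 → r--
[6,14] |-11|>|4| out[8]=121 → l++
[7,14] |-10|>|4| out[7]=100 → l++
[8,14] |-9|>|4| out[6]=81 → l++
[9,14] |-7|>|4| out[5]=49 → l++
[10,14] |-5|>|4| out[4]=25 → l++
[11,14] |-3|<=|4| out[3]=16 → r--
[11,13] |-3|>|-1| out[2]=9 → l++
[12,13] |-2|>|-1| out[1]=4 → l++
[13,13] |-1|<=|-1| out[0]=1 → r--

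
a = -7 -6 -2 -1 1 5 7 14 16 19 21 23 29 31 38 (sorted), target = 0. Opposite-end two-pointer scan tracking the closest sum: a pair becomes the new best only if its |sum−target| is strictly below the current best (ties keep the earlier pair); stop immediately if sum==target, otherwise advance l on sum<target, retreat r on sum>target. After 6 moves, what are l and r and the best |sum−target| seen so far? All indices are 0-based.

l=0, r=8, best |Δ|=12

l=0 r=14: -7+38=31 d=31 *, r--
l=0 r=13: -7+31=24 d=24 *, r--
l=0 r=12: -7+29=22 d=22 *, r--
l=0 r=11: -7+23=16 d=16 *, r--
l=0 r=10: -7+21=14 d=14 *, r--
l=0 r=9: -7+19=12 d=12 *, r--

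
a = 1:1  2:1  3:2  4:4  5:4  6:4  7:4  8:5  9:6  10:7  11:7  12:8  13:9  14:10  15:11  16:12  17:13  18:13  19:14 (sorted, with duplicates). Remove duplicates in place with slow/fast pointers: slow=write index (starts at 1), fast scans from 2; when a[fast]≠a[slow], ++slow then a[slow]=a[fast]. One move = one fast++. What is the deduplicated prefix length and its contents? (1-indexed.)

length 13; prefix = [1, 2, 4, 5, 6, 7, 8, 9, 10, 11, 12, 13, 14]

(s=1,f=2) a[fast]=1=a[slow] dup → fast++
(s=1,f=3) a[fast]=2≠a[slow]=1 write a[2]=2 → slow++,fast++
(s=2,f=4) a[fast]=4≠a[slow]=2 write a[3]=4 → slow++,fast++
(s=3,f=5) a[fast]=4=a[slow] dup → fast++
(s=3,f=6) a[fast]=4=a[slow] dup → fast++
(s=3,f=7) a[fast]=4=a[slow] dup → fast++
(s=3,f=8) a[fast]=5≠a[slow]=4 write a[4]=5 → slow++,fast++
(s=4,f=9) a[fast]=6≠a[slow]=5 write a[5]=6 → slow++,fast++
(s=5,f=10) a[fast]=7≠a[slow]=6 write a[6]=7 → slow++,fast++
(s=6,f=11) a[fast]=7=a[slow] dup → fast++
(s=6,f=12) a[fast]=8≠a[slow]=7 write a[7]=8 → slow++,fast++
(s=7,f=13) a[fast]=9≠a[slow]=8 write a[8]=9 → slow++,fast++
(s=8,f=14) a[fast]=10≠a[slow]=9 write a[9]=10 → slow++,fast++
(s=9,f=15) a[fast]=11≠a[slow]=10 write a[10]=11 → slow++,fast++
(s=10,f=16) a[fast]=12≠a[slow]=11 write a[11]=12 → slow++,fast++
(s=11,f=17) a[fast]=13≠a[slow]=12 write a[12]=13 → slow++,fast++
(s=12,f=18) a[fast]=13=a[slow] dup → fast++
(s=12,f=19) a[fast]=14≠a[slow]=13 write a[13]=14 → slow++,fast++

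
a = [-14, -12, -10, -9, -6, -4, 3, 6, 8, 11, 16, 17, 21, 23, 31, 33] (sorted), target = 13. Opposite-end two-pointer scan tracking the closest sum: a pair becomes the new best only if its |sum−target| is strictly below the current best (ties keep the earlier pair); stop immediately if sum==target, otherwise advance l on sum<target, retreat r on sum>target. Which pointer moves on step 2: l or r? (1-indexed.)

l=1 r=16: -14+33=19 d=6 *, r--
l=1 r=15: -14+31=17 d=4 *, r--

r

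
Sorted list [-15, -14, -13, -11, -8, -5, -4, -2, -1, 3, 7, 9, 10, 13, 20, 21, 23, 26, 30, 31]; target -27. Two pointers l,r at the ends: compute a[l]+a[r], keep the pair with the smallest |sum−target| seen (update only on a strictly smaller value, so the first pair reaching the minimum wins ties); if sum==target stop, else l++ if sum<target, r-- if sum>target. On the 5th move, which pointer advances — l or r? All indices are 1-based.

r

[1,20] -15+31=16 d=43 * → r--
[1,19] -15+30=15 d=42 * → r--
[1,18] -15+26=11 d=38 * → r--
[1,17] -15+23=8 d=35 * → r--
[1,16] -15+21=6 d=33 * → r--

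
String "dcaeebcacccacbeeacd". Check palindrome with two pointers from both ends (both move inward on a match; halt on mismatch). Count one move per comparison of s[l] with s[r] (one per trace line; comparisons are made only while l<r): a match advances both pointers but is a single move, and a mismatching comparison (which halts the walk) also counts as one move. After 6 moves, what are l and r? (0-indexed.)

l=6, r=12

l=0 r=18: 'd'=='d', l++,r--
l=1 r=17: 'c'=='c', l++,r--
l=2 r=16: 'a'=='a', l++,r--
l=3 r=15: 'e'=='e', l++,r--
l=4 r=14: 'e'=='e', l++,r--
l=5 r=13: 'b'=='b', l++,r--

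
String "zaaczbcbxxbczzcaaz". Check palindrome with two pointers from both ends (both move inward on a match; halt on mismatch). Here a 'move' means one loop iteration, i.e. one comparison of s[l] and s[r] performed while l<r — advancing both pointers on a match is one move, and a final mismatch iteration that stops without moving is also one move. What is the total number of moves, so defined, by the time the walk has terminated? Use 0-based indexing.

l=0 r=17: 'z'=='z', l++,r--
l=1 r=16: 'a'=='a', l++,r--
l=2 r=15: 'a'=='a', l++,r--
l=3 r=14: 'c'=='c', l++,r--
l=4 r=13: 'z'=='z', l++,r--
l=5 r=12: 'b'!='z', stop

6 moves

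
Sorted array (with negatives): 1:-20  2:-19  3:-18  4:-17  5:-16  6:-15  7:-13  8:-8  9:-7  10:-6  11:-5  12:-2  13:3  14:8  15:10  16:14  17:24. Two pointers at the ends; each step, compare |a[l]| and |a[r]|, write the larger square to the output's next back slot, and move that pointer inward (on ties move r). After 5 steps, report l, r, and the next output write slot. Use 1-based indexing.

l=1 r=17: |-20|<=|24| out[17]=576, r--
l=1 r=16: |-20|>|14| out[16]=400, l++
l=2 r=16: |-19|>|14| out[15]=361, l++
l=3 r=16: |-18|>|14| out[14]=324, l++
l=4 r=16: |-17|>|14| out[13]=289, l++

l=5, r=16, next write slot=12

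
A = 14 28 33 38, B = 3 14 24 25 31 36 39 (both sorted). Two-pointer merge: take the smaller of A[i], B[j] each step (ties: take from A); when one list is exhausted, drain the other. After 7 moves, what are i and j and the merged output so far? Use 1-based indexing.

i=1 j=1: A[i]=14>B[j]=3 take 3, j++
i=1 j=2: A[i]=14<=B[j]=14 take 14, i++
i=2 j=2: A[i]=28>B[j]=14 take 14, j++
i=2 j=3: A[i]=28>B[j]=24 take 24, j++
i=2 j=4: A[i]=28>B[j]=25 take 25, j++
i=2 j=5: A[i]=28<=B[j]=31 take 28, i++
i=3 j=5: A[i]=33>B[j]=31 take 31, j++

i=3, j=6, merged so far=[3, 14, 14, 24, 25, 28, 31]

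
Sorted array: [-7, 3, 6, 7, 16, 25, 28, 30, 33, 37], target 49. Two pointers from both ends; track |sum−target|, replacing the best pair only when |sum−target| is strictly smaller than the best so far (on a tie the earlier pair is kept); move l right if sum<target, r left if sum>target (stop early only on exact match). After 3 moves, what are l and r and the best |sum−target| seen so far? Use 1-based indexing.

l=1 r=10: -7+37=30 d=19 *, l++
l=2 r=10: 3+37=40 d=9 *, l++
l=3 r=10: 6+37=43 d=6 *, l++

l=4, r=10, best |Δ|=6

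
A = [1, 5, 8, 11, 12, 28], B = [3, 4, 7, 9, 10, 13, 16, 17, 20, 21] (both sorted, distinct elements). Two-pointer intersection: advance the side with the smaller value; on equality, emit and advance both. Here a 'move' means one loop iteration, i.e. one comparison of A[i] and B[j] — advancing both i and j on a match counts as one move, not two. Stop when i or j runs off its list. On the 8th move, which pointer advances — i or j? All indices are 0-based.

j

i=0 j=0: 1<3, i++
i=1 j=0: 5>3, j++
i=1 j=1: 5>4, j++
i=1 j=2: 5<7, i++
i=2 j=2: 8>7, j++
i=2 j=3: 8<9, i++
i=3 j=3: 11>9, j++
i=3 j=4: 11>10, j++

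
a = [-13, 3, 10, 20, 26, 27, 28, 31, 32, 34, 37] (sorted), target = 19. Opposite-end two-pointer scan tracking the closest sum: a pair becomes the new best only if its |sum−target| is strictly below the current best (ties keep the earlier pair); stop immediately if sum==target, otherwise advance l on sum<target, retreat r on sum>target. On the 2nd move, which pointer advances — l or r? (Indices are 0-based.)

[0,10] -13+37=24 d=5 * → r--
[0,9] -13+34=21 d=2 * → r--

r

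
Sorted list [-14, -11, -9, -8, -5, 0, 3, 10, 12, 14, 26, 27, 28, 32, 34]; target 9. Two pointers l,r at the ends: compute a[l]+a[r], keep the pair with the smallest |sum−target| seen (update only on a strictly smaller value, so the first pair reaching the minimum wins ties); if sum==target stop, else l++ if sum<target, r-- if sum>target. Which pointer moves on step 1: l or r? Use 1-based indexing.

[1,15] -14+34=20 d=11 * → r--

r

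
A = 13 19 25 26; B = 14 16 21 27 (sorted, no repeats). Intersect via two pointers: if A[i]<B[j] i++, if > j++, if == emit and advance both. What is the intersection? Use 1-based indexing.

[i=1,j=1] 13<14 → i++
[i=2,j=1] 19>14 → j++
[i=2,j=2] 19>16 → j++
[i=2,j=3] 19<21 → i++
[i=3,j=3] 25>21 → j++
[i=3,j=4] 25<27 → i++
[i=4,j=4] 26<27 → i++

intersection = []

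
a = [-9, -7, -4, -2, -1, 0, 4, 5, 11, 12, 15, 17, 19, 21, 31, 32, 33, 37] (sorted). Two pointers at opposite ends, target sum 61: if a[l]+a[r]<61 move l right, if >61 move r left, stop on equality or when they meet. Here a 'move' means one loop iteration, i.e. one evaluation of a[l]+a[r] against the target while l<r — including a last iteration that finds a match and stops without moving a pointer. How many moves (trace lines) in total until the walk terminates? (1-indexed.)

[1,18] -9+37=28 <61 → l++
[2,18] -7+37=30 <61 → l++
[3,18] -4+37=33 <61 → l++
[4,18] -2+37=35 <61 → l++
[5,18] -1+37=36 <61 → l++
[6,18] 0+37=37 <61 → l++
[7,18] 4+37=41 <61 → l++
[8,18] 5+37=42 <61 → l++
[9,18] 11+37=48 <61 → l++
[10,18] 12+37=49 <61 → l++
[11,18] 15+37=52 <61 → l++
[12,18] 17+37=54 <61 → l++
[13,18] 19+37=56 <61 → l++
[14,18] 21+37=58 <61 → l++
[15,18] 31+37=68 >61 → r--
[15,17] 31+33=64 >61 → r--
[15,16] 31+32=63 >61 → r--

17 moves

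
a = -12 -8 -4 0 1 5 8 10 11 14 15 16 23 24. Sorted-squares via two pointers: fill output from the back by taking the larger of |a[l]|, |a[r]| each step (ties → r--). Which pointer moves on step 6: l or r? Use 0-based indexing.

l

[0,13] |-12|<=|24| out[13]=576 → r--
[0,12] |-12|<=|23| out[12]=529 → r--
[0,11] |-12|<=|16| out[11]=256 → r--
[0,10] |-12|<=|15| out[10]=225 → r--
[0,9] |-12|<=|14| out[9]=196 → r--
[0,8] |-12|>|11| out[8]=144 → l++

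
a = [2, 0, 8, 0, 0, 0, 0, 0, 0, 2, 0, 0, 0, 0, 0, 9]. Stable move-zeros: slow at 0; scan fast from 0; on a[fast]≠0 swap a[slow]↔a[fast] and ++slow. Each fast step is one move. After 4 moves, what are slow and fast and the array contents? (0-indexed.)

slow=0 fast=0: a[fast]=2≠0 swap→a[0]=2, slow++,fast++
slow=1 fast=1: a[fast]=0, fast++
slow=1 fast=2: a[fast]=8≠0 swap→a[1]=8, slow++,fast++
slow=2 fast=3: a[fast]=0, fast++

slow=2, fast=4, a=[2, 8, 0, 0, 0, 0, 0, 0, 0, 2, 0, 0, 0, 0, 0, 9]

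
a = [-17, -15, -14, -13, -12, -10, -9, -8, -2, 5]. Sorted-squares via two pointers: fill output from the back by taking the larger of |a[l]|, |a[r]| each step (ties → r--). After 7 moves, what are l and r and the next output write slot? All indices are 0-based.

[0,9] |-17|>|5| out[9]=289 → l++
[1,9] |-15|>|5| out[8]=225 → l++
[2,9] |-14|>|5| out[7]=196 → l++
[3,9] |-13|>|5| out[6]=169 → l++
[4,9] |-12|>|5| out[5]=144 → l++
[5,9] |-10|>|5| out[4]=100 → l++
[6,9] |-9|>|5| out[3]=81 → l++

l=7, r=9, next write slot=2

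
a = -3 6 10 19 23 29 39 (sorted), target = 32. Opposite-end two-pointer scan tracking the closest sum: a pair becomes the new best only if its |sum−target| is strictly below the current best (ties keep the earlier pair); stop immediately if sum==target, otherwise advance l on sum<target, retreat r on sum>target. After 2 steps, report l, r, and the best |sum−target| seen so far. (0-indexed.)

l=1, r=5, best |Δ|=4

[0,6] -3+39=36 d=4 * → r--
[0,5] -3+29=26 d=6 → l++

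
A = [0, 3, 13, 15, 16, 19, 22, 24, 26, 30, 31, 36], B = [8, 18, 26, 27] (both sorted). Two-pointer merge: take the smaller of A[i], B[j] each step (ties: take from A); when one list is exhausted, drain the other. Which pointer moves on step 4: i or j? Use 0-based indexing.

i

i=0 j=0: A[i]=0<=B[j]=8 take 0, i++
i=1 j=0: A[i]=3<=B[j]=8 take 3, i++
i=2 j=0: A[i]=13>B[j]=8 take 8, j++
i=2 j=1: A[i]=13<=B[j]=18 take 13, i++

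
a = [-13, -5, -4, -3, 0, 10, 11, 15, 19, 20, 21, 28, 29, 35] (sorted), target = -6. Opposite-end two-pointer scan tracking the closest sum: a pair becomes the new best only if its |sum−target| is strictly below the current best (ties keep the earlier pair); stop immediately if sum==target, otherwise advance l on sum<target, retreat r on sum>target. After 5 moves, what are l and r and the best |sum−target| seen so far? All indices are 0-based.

l=0, r=8, best |Δ|=13

l=0 r=13: -13+35=22 d=28 *, r--
l=0 r=12: -13+29=16 d=22 *, r--
l=0 r=11: -13+28=15 d=21 *, r--
l=0 r=10: -13+21=8 d=14 *, r--
l=0 r=9: -13+20=7 d=13 *, r--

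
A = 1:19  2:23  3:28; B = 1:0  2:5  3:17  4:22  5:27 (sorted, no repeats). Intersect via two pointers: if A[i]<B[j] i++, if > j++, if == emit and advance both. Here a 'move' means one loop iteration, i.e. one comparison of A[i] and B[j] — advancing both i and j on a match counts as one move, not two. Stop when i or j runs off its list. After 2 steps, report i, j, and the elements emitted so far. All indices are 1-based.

i=1, j=3, emitted=[]

i=1 j=1: 19>0, j++
i=1 j=2: 19>5, j++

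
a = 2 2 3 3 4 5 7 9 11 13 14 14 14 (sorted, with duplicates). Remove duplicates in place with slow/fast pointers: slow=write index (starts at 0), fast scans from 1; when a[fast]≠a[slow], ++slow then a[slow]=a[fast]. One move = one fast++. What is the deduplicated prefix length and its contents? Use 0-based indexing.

length 9; prefix = [2, 3, 4, 5, 7, 9, 11, 13, 14]

slow=0 fast=1: a[fast]=2=a[slow] dup, fast++
slow=0 fast=2: a[fast]=3≠a[slow]=2 write a[1]=3, slow++,fast++
slow=1 fast=3: a[fast]=3=a[slow] dup, fast++
slow=1 fast=4: a[fast]=4≠a[slow]=3 write a[2]=4, slow++,fast++
slow=2 fast=5: a[fast]=5≠a[slow]=4 write a[3]=5, slow++,fast++
slow=3 fast=6: a[fast]=7≠a[slow]=5 write a[4]=7, slow++,fast++
slow=4 fast=7: a[fast]=9≠a[slow]=7 write a[5]=9, slow++,fast++
slow=5 fast=8: a[fast]=11≠a[slow]=9 write a[6]=11, slow++,fast++
slow=6 fast=9: a[fast]=13≠a[slow]=11 write a[7]=13, slow++,fast++
slow=7 fast=10: a[fast]=14≠a[slow]=13 write a[8]=14, slow++,fast++
slow=8 fast=11: a[fast]=14=a[slow] dup, fast++
slow=8 fast=12: a[fast]=14=a[slow] dup, fast++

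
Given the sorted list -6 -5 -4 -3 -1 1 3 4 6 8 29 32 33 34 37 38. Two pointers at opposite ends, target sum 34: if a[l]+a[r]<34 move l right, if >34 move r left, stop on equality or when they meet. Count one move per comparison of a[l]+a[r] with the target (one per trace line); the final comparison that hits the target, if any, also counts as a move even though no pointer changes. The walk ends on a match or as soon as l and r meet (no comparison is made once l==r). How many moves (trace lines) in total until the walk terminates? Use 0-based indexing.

3 moves

l=0 r=15: -6+38=32 <34, l++
l=1 r=15: -5+38=33 <34, l++
l=2 r=15: -4+38=34, found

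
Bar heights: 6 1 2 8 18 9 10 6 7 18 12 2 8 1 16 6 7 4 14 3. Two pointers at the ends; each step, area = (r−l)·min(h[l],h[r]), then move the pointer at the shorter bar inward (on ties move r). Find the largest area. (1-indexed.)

max area = 196

[1,20] min(6,3)*19=57 best=57 * → r--
[1,19] min(6,14)*18=108 best=108 * → l++
[2,19] min(1,14)*17=17 best=108 → l++
[3,19] min(2,14)*16=32 best=108 → l++
[4,19] min(8,14)*15=120 best=120 * → l++
[5,19] min(18,14)*14=196 best=196 * → r--
[5,18] min(18,4)*13=52 best=196 → r--
[5,17] min(18,7)*12=84 best=196 → r--
[5,16] min(18,6)*11=66 best=196 → r--
[5,15] min(18,16)*10=160 best=196 → r--
[5,14] min(18,1)*9=9 best=196 → r--
[5,13] min(18,8)*8=64 best=196 → r--
[5,12] min(18,2)*7=14 best=196 → r--
[5,11] min(18,12)*6=72 best=196 → r--
[5,10] min(18,18)*5=90 best=196 → r--
[5,9] min(18,7)*4=28 best=196 → r--
[5,8] min(18,6)*3=18 best=196 → r--
[5,7] min(18,10)*2=20 best=196 → r--
[5,6] min(18,9)*1=9 best=196 → r--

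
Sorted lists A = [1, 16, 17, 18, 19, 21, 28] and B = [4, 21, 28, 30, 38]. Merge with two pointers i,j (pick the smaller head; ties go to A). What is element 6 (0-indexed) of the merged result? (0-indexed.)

[i=0,j=0] A[i]=1<=B[j]=4 take 1 → i++
[i=1,j=0] A[i]=16>B[j]=4 take 4 → j++
[i=1,j=1] A[i]=16<=B[j]=21 take 16 → i++
[i=2,j=1] A[i]=17<=B[j]=21 take 17 → i++
[i=3,j=1] A[i]=18<=B[j]=21 take 18 → i++
[i=4,j=1] A[i]=19<=B[j]=21 take 19 → i++
[i=5,j=1] A[i]=21<=B[j]=21 take 21 → i++
[i=6,j=1] A[i]=28>B[j]=21 take 21 → j++
[i=6,j=2] A[i]=28<=B[j]=28 take 28 → i++
[i=7,j=2] A done, take B[j]=28 → j++
[i=7,j=3] A done, take B[j]=30 → j++
[i=7,j=4] A done, take B[j]=38 → j++

merged[6] = 21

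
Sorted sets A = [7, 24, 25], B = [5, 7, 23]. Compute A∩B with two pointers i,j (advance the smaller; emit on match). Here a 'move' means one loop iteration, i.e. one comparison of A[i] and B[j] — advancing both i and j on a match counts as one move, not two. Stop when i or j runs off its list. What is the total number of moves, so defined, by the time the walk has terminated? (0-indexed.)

[i=0,j=0] 7>5 → j++
[i=0,j=1] 7==7 emit → i++,j++
[i=1,j=2] 24>23 → j++

3 moves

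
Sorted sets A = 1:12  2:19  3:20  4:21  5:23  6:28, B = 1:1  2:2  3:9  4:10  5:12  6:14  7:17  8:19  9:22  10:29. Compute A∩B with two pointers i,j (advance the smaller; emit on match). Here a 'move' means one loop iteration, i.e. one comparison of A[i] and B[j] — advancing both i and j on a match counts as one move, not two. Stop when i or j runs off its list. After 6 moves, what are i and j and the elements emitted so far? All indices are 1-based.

[i=1,j=1] 12>1 → j++
[i=1,j=2] 12>2 → j++
[i=1,j=3] 12>9 → j++
[i=1,j=4] 12>10 → j++
[i=1,j=5] 12==12 emit → i++,j++
[i=2,j=6] 19>14 → j++

i=2, j=7, emitted=[12]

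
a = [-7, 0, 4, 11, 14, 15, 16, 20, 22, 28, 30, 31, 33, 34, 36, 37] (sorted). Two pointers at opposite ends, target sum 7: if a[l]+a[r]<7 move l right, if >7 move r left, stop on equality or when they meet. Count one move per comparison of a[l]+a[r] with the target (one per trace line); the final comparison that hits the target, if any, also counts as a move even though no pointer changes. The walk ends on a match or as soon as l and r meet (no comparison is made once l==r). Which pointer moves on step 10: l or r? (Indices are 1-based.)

[1,16] -7+37=30 >7 → r--
[1,15] -7+36=29 >7 → r--
[1,14] -7+34=27 >7 → r--
[1,13] -7+33=26 >7 → r--
[1,12] -7+31=24 >7 → r--
[1,11] -7+30=23 >7 → r--
[1,10] -7+28=21 >7 → r--
[1,9] -7+22=15 >7 → r--
[1,8] -7+20=13 >7 → r--
[1,7] -7+16=9 >7 → r--

r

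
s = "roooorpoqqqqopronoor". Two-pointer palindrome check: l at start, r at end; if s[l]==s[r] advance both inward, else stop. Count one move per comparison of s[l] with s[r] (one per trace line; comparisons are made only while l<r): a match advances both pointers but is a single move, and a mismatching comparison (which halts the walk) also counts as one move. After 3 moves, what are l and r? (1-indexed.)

l=1 r=20: 'r'=='r', l++,r--
l=2 r=19: 'o'=='o', l++,r--
l=3 r=18: 'o'=='o', l++,r--

l=4, r=17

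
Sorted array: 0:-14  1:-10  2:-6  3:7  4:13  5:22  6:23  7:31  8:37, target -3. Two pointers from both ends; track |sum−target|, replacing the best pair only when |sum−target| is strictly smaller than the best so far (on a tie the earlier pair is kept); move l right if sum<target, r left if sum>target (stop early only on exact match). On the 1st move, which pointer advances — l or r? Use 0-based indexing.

r

[0,8] -14+37=23 d=26 * → r--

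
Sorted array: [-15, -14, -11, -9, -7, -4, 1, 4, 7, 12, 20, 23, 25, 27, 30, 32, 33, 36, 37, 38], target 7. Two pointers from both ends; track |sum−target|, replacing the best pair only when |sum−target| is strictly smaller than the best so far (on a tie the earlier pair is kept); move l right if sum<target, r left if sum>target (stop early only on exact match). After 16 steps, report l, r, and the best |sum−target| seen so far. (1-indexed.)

l=1 r=20: -15+38=23 d=16 *, r--
l=1 r=19: -15+37=22 d=15 *, r--
l=1 r=18: -15+36=21 d=14 *, r--
l=1 r=17: -15+33=18 d=11 *, r--
l=1 r=16: -15+32=17 d=10 *, r--
l=1 r=15: -15+30=15 d=8 *, r--
l=1 r=14: -15+27=12 d=5 *, r--
l=1 r=13: -15+25=10 d=3 *, r--
l=1 r=12: -15+23=8 d=1 *, r--
l=1 r=11: -15+20=5 d=2, l++
l=2 r=11: -14+20=6 d=1, l++
l=3 r=11: -11+20=9 d=2, r--
l=3 r=10: -11+12=1 d=6, l++
l=4 r=10: -9+12=3 d=4, l++
l=5 r=10: -7+12=5 d=2, l++
l=6 r=10: -4+12=8 d=1, r--

l=6, r=9, best |Δ|=1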